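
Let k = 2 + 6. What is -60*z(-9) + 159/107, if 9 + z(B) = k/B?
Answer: 190937/321 ≈ 594.82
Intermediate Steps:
k = 8
z(B) = -9 + 8/B
-60*z(-9) + 159/107 = -60*(-9 + 8/(-9)) + 159/107 = -60*(-9 + 8*(-1/9)) + 159*(1/107) = -60*(-9 - 8/9) + 159/107 = -60*(-89/9) + 159/107 = 1780/3 + 159/107 = 190937/321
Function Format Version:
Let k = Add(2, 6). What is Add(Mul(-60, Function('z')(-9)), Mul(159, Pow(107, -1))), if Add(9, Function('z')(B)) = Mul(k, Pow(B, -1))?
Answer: Rational(190937, 321) ≈ 594.82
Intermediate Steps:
k = 8
Function('z')(B) = Add(-9, Mul(8, Pow(B, -1)))
Add(Mul(-60, Function('z')(-9)), Mul(159, Pow(107, -1))) = Add(Mul(-60, Add(-9, Mul(8, Pow(-9, -1)))), Mul(159, Pow(107, -1))) = Add(Mul(-60, Add(-9, Mul(8, Rational(-1, 9)))), Mul(159, Rational(1, 107))) = Add(Mul(-60, Add(-9, Rational(-8, 9))), Rational(159, 107)) = Add(Mul(-60, Rational(-89, 9)), Rational(159, 107)) = Add(Rational(1780, 3), Rational(159, 107)) = Rational(190937, 321)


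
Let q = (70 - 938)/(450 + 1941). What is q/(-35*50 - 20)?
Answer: 434/2116035 ≈ 0.00020510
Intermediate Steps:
q = -868/2391 ≈ -0.36303
q/(-35*50 - 20) = -868/(2391*(-35*50 - 20)) = -868/(2391*(-1750 - 20)) = -868/2391/(-1770) = -868/2391*(-1/1770) = 434/2116035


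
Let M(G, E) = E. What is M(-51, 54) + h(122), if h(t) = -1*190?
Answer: -136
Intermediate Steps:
h(t) = -190
M(-51, 54) + h(122) = 54 - 190 = -136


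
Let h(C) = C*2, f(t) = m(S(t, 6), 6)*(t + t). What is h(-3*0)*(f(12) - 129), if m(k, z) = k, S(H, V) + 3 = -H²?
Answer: 0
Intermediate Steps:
S(H, V) = -3 - H²
f(t) = 2*t*(-3 - t²) (f(t) = (-3 - t²)*(t + t) = (-3 - t²)*(2*t) = 2*t*(-3 - t²))
h(C) = 2*C
h(-3*0)*(f(12) - 129) = (2*(-3*0))*(-2*12*(3 + 12²) - 129) = (2*0)*(-2*12*(3 + 144) - 129) = 0*(-2*12*147 - 129) = 0*(-3528 - 129) = 0*(-3657) = 0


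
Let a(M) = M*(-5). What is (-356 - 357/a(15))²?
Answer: 77105961/625 ≈ 1.2337e+5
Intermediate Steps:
a(M) = -5*M
(-356 - 357/a(15))² = (-356 - 357/((-5*15)))² = (-356 - 357/(-75))² = (-356 - 357*(-1/75))² = (-356 + 119/25)² = (-8781/25)² = 77105961/625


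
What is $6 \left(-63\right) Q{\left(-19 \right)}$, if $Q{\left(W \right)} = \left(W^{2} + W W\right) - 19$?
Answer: $-265734$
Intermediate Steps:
$Q{\left(W \right)} = -19 + 2 W^{2}$ ($Q{\left(W \right)} = \left(W^{2} + W^{2}\right) - 19 = 2 W^{2} - 19 = -19 + 2 W^{2}$)
$6 \left(-63\right) Q{\left(-19 \right)} = 6 \left(-63\right) \left(-19 + 2 \left(-19\right)^{2}\right) = - 378 \left(-19 + 2 \cdot 361\right) = - 378 \left(-19 + 722\right) = \left(-378\right) 703 = -265734$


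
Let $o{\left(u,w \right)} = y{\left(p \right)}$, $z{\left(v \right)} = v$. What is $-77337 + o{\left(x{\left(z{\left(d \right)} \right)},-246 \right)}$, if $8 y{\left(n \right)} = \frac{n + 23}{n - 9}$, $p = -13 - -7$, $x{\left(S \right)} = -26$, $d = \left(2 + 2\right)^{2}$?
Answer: $- \frac{9280457}{120} \approx -77337.0$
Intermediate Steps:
$d = 16$ ($d = 4^{2} = 16$)
$p = -6$ ($p = -13 + 7 = -6$)
$y{\left(n \right)} = \frac{23 + n}{8 \left(-9 + n\right)}$ ($y{\left(n \right)} = \frac{\left(n + 23\right) \frac{1}{n - 9}}{8} = \frac{\left(23 + n\right) \frac{1}{-9 + n}}{8} = \frac{\frac{1}{-9 + n} \left(23 + n\right)}{8} = \frac{23 + n}{8 \left(-9 + n\right)}$)
$o{\left(u,w \right)} = - \frac{17}{120}$ ($o{\left(u,w \right)} = \frac{23 - 6}{8 \left(-9 - 6\right)} = \frac{1}{8} \frac{1}{-15} \cdot 17 = \frac{1}{8} \left(- \frac{1}{15}\right) 17 = - \frac{17}{120}$)
$-77337 + o{\left(x{\left(z{\left(d \right)} \right)},-246 \right)} = -77337 - \frac{17}{120} = - \frac{9280457}{120}$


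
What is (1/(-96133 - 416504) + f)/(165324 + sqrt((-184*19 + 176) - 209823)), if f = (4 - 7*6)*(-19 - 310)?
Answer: 353186498194484/4670505517536601 - 6408987773*I*sqrt(213143)/14011516552609803 ≈ 0.075621 - 0.00021117*I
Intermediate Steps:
f = 12502 (f = (4 - 42)*(-329) = -38*(-329) = 12502)
(1/(-96133 - 416504) + f)/(165324 + sqrt((-184*19 + 176) - 209823)) = (1/(-96133 - 416504) + 12502)/(165324 + sqrt((-184*19 + 176) - 209823)) = (1/(-512637) + 12502)/(165324 + sqrt((-3496 + 176) - 209823)) = (-1/512637 + 12502)/(165324 + sqrt(-3320 - 209823)) = 6408987773/(512637*(165324 + sqrt(-213143))) = 6408987773/(512637*(165324 + I*sqrt(213143)))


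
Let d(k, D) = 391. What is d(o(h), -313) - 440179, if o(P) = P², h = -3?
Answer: -439788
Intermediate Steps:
d(o(h), -313) - 440179 = 391 - 440179 = -439788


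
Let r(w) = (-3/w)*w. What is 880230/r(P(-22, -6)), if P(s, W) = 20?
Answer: -293410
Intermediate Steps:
r(w) = -3
880230/r(P(-22, -6)) = 880230/(-3) = 880230*(-⅓) = -293410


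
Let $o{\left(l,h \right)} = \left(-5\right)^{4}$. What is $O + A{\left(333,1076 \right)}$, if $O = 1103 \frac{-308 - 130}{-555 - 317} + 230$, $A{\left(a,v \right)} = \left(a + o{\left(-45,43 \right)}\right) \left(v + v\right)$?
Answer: $\frac{899206413}{436} \approx 2.0624 \cdot 10^{6}$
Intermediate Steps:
$o{\left(l,h \right)} = 625$
$A{\left(a,v \right)} = 2 v \left(625 + a\right)$ ($A{\left(a,v \right)} = \left(a + 625\right) \left(v + v\right) = \left(625 + a\right) 2 v = 2 v \left(625 + a\right)$)
$O = \frac{341837}{436}$ ($O = 1103 \left(- \frac{438}{-872}\right) + 230 = 1103 \left(\left(-438\right) \left(- \frac{1}{872}\right)\right) + 230 = 1103 \cdot \frac{219}{436} + 230 = \frac{241557}{436} + 230 = \frac{341837}{436} \approx 784.03$)
$O + A{\left(333,1076 \right)} = \frac{341837}{436} + 2 \cdot 1076 \left(625 + 333\right) = \frac{341837}{436} + 2 \cdot 1076 \cdot 958 = \frac{341837}{436} + 2061616 = \frac{899206413}{436}$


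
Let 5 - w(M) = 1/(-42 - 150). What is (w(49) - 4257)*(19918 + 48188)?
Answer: -9266763433/32 ≈ -2.8959e+8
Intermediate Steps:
w(M) = 961/192 (w(M) = 5 - 1/(-42 - 150) = 5 - 1/(-192) = 5 - 1*(-1/192) = 5 + 1/192 = 961/192)
(w(49) - 4257)*(19918 + 48188) = (961/192 - 4257)*(19918 + 48188) = -816383/192*68106 = -9266763433/32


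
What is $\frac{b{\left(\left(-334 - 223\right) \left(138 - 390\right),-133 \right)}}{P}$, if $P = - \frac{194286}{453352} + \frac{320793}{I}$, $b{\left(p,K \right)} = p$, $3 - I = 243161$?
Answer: $- \frac{1289432429210352}{16056195277} \approx -80308.0$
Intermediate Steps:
$I = -243158$ ($I = 3 - 243161 = -243158$)
$P = - \frac{48168585831}{27559041404}$ ($P = - \frac{194286}{453352} + \frac{320793}{-243158} = \left(-194286\right) \frac{1}{453352} + 320793 \left(- \frac{1}{243158}\right) = - \frac{97143}{226676} - \frac{320793}{243158} = - \frac{48168585831}{27559041404} \approx -1.7478$)
$\frac{b{\left(\left(-334 - 223\right) \left(138 - 390\right),-133 \right)}}{P} = \frac{\left(-334 - 223\right) \left(138 - 390\right)}{- \frac{48168585831}{27559041404}} = - 557 \left(138 - 390\right) \left(- \frac{27559041404}{48168585831}\right) = \left(-557\right) \left(-252\right) \left(- \frac{27559041404}{48168585831}\right) = 140364 \left(- \frac{27559041404}{48168585831}\right) = - \frac{1289432429210352}{16056195277}$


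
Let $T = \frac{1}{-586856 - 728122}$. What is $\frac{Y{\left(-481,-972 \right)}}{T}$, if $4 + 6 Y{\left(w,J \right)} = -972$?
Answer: $213903088$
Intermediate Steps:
$Y{\left(w,J \right)} = - \frac{488}{3}$ ($Y{\left(w,J \right)} = - \frac{2}{3} + \frac{1}{6} \left(-972\right) = - \frac{2}{3} - 162 = - \frac{488}{3}$)
$T = - \frac{1}{1314978}$ ($T = \frac{1}{-1314978} = - \frac{1}{1314978} \approx -7.6047 \cdot 10^{-7}$)
$\frac{Y{\left(-481,-972 \right)}}{T} = - \frac{488}{3 \left(- \frac{1}{1314978}\right)} = \left(- \frac{488}{3}\right) \left(-1314978\right) = 213903088$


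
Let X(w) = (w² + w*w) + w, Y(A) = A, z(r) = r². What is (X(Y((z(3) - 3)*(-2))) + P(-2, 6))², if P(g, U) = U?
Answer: 79524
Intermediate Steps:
X(w) = w + 2*w² (X(w) = (w² + w²) + w = 2*w² + w = w + 2*w²)
(X(Y((z(3) - 3)*(-2))) + P(-2, 6))² = (((3² - 3)*(-2))*(1 + 2*((3² - 3)*(-2))) + 6)² = (((9 - 3)*(-2))*(1 + 2*((9 - 3)*(-2))) + 6)² = ((6*(-2))*(1 + 2*(6*(-2))) + 6)² = (-12*(1 + 2*(-12)) + 6)² = (-12*(1 - 24) + 6)² = (-12*(-23) + 6)² = (276 + 6)² = 282² = 79524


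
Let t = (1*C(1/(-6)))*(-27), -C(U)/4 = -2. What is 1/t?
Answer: -1/216 ≈ -0.0046296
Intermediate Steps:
C(U) = 8 (C(U) = -4*(-2) = 8)
t = -216 (t = (1*8)*(-27) = 8*(-27) = -216)
1/t = 1/(-216) = -1/216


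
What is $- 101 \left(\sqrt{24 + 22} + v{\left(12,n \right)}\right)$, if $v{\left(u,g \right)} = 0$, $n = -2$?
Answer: $- 101 \sqrt{46} \approx -685.02$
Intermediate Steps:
$- 101 \left(\sqrt{24 + 22} + v{\left(12,n \right)}\right) = - 101 \left(\sqrt{24 + 22} + 0\right) = - 101 \left(\sqrt{46} + 0\right) = - 101 \sqrt{46}$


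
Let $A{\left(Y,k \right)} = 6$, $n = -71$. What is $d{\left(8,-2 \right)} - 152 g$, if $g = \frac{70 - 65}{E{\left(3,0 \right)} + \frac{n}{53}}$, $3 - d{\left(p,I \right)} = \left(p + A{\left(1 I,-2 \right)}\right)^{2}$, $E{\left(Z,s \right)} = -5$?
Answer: $- \frac{3071}{42} \approx -73.119$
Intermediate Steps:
$d{\left(p,I \right)} = 3 - \left(6 + p\right)^{2}$ ($d{\left(p,I \right)} = 3 - \left(p + 6\right)^{2} = 3 - \left(6 + p\right)^{2}$)
$g = - \frac{265}{336}$ ($g = \frac{70 - 65}{-5 - \frac{71}{53}} = \frac{5}{-5 - \frac{71}{53}} = \frac{5}{- \frac{336}{53}} = 5 \left(- \frac{53}{336}\right) = - \frac{265}{336} \approx -0.78869$)
$d{\left(8,-2 \right)} - 152 g = \left(3 - \left(6 + 8\right)^{2}\right) - - \frac{5035}{42} = \left(3 - 14^{2}\right) + \frac{5035}{42} = \left(3 - 196\right) + \frac{5035}{42} = -193 + \frac{5035}{42} = - \frac{3071}{42}$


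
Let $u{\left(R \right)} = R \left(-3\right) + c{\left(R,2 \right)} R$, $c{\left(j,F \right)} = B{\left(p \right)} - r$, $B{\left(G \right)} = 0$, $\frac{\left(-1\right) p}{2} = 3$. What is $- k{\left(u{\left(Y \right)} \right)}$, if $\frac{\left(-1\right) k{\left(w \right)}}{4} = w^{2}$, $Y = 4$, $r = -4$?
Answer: $64$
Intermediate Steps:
$p = -6$ ($p = \left(-2\right) 3 = -6$)
$c{\left(j,F \right)} = 4$ ($c{\left(j,F \right)} = 0 - -4 = 0 + 4 = 4$)
$u{\left(R \right)} = R$ ($u{\left(R \right)} = R \left(-3\right) + 4 R = - 3 R + 4 R = R$)
$k{\left(w \right)} = - 4 w^{2}$
$- k{\left(u{\left(Y \right)} \right)} = - \left(-4\right) 4^{2} = - \left(-4\right) 16 = \left(-1\right) \left(-64\right) = 64$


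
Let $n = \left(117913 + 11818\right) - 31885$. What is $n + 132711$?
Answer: $230557$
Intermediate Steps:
$n = 97846$ ($n = 129731 - 31885 = 97846$)
$n + 132711 = 97846 + 132711 = 230557$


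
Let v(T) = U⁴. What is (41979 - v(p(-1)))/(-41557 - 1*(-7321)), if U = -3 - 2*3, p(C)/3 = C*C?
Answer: -5903/5706 ≈ -1.0345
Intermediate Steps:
p(C) = 3*C² (p(C) = 3*(C*C) = 3*C²)
U = -9 (U = -3 - 6 = -9)
v(T) = 6561 (v(T) = (-9)⁴ = 6561)
(41979 - v(p(-1)))/(-41557 - 1*(-7321)) = (41979 - 1*6561)/(-41557 - 1*(-7321)) = (41979 - 6561)/(-41557 + 7321) = 35418/(-34236) = 35418*(-1/34236) = -5903/5706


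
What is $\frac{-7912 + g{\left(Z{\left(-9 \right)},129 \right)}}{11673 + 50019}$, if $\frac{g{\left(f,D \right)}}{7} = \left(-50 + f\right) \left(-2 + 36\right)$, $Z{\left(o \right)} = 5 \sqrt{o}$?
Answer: $- \frac{1651}{5141} + \frac{595 i}{10282} \approx -0.32114 + 0.057868 i$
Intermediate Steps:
$g{\left(f,D \right)} = -11900 + 238 f$ ($g{\left(f,D \right)} = 7 \left(-50 + f\right) \left(-2 + 36\right) = 7 \left(-50 + f\right) 34 = 7 \left(-1700 + 34 f\right) = -11900 + 238 f$)
$\frac{-7912 + g{\left(Z{\left(-9 \right)},129 \right)}}{11673 + 50019} = \frac{-7912 - \left(11900 - 238 \cdot 5 \sqrt{-9}\right)}{11673 + 50019} = \frac{-7912 - \left(11900 - 238 \cdot 5 \cdot 3 i\right)}{61692} = \left(-7912 - \left(11900 - 238 \cdot 15 i\right)\right) \frac{1}{61692} = \left(-7912 - \left(11900 - 3570 i\right)\right) \frac{1}{61692} = \left(-19812 + 3570 i\right) \frac{1}{61692} = - \frac{1651}{5141} + \frac{595 i}{10282}$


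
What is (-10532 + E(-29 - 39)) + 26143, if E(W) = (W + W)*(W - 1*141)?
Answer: 44035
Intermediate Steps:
E(W) = 2*W*(-141 + W) (E(W) = (2*W)*(W - 141) = (2*W)*(-141 + W) = 2*W*(-141 + W))
(-10532 + E(-29 - 39)) + 26143 = (-10532 + 2*(-29 - 39)*(-141 + (-29 - 39))) + 26143 = (-10532 + 2*(-68)*(-141 - 68)) + 26143 = (-10532 + 2*(-68)*(-209)) + 26143 = (-10532 + 28424) + 26143 = 17892 + 26143 = 44035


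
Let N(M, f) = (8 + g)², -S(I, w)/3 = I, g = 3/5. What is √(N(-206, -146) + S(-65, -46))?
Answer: 82/5 ≈ 16.400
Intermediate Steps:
g = ⅗ (g = 3*(⅕) = ⅗ ≈ 0.60000)
S(I, w) = -3*I
N(M, f) = 1849/25 (N(M, f) = (8 + ⅗)² = (43/5)² = 1849/25)
√(N(-206, -146) + S(-65, -46)) = √(1849/25 - 3*(-65)) = √(1849/25 + 195) = √(6724/25) = 82/5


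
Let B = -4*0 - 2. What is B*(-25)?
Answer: 50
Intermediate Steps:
B = -2 (B = 0 - 2 = -2)
B*(-25) = -2*(-25) = 50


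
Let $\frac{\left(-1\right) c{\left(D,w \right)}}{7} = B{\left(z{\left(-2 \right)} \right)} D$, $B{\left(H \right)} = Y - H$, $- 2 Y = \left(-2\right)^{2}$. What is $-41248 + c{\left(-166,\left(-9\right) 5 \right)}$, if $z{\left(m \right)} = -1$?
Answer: $-42410$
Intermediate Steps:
$Y = -2$ ($Y = - \frac{\left(-2\right)^{2}}{2} = \left(- \frac{1}{2}\right) 4 = -2$)
$B{\left(H \right)} = -2 - H$
$c{\left(D,w \right)} = 7 D$ ($c{\left(D,w \right)} = - 7 \left(-2 - -1\right) D = - 7 \left(-2 + 1\right) D = - 7 \left(- D\right) = 7 D$)
$-41248 + c{\left(-166,\left(-9\right) 5 \right)} = -41248 + 7 \left(-166\right) = -41248 - 1162 = -42410$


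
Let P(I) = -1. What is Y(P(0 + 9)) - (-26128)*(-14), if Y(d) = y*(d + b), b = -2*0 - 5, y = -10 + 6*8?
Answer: -366020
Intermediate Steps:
y = 38 (y = -10 + 48 = 38)
b = -5 (b = 0 - 5 = -5)
Y(d) = -190 + 38*d (Y(d) = 38*(d - 5) = 38*(-5 + d) = -190 + 38*d)
Y(P(0 + 9)) - (-26128)*(-14) = (-190 + 38*(-1)) - (-26128)*(-14) = (-190 - 38) - 1*365792 = -228 - 365792 = -366020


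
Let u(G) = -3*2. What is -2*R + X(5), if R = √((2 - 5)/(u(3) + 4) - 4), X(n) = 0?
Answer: -I*√10 ≈ -3.1623*I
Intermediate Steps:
u(G) = -6
R = I*√10/2 (R = √((2 - 5)/(-6 + 4) - 4) = √(-3/(-2) - 4) = √(-3*(-½) - 4) = √(3/2 - 4) = √(-5/2) = I*√10/2 ≈ 1.5811*I)
-2*R + X(5) = -I*√10 + 0 = -I*√10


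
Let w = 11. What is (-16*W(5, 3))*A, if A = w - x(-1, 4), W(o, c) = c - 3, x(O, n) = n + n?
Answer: 0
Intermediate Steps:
x(O, n) = 2*n
W(o, c) = -3 + c
A = 3 (A = 11 - 2*4 = 11 - 1*8 = 11 - 8 = 3)
(-16*W(5, 3))*A = -16*(-3 + 3)*3 = -16*0*3 = 0*3 = 0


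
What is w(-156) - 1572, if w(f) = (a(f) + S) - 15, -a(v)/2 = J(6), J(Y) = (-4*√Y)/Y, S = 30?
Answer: -1557 + 4*√6/3 ≈ -1553.7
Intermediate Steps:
J(Y) = -4/√Y
a(v) = 4*√6/3 (a(v) = -(-8)/√6 = -(-8)*√6/6 = -(-4)*√6/3 = 4*√6/3)
w(f) = 15 + 4*√6/3 (w(f) = (4*√6/3 + 30) - 15 = (30 + 4*√6/3) - 15 = 15 + 4*√6/3)
w(-156) - 1572 = (15 + 4*√6/3) - 1572 = -1557 + 4*√6/3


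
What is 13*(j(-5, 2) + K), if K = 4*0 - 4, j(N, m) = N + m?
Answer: -91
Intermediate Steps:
K = -4 (K = 0 - 4 = -4)
13*(j(-5, 2) + K) = 13*((-5 + 2) - 4) = 13*(-3 - 4) = 13*(-7) = -91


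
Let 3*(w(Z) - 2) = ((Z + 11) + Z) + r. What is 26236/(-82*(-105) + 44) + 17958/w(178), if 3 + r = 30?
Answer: 119179999/865400 ≈ 137.72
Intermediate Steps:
r = 27 (r = -3 + 30 = 27)
w(Z) = 44/3 + 2*Z/3 (w(Z) = 2 + (((Z + 11) + Z) + 27)/3 = 2 + (((11 + Z) + Z) + 27)/3 = 2 + ((11 + 2*Z) + 27)/3 = 2 + (38 + 2*Z)/3 = 2 + (38/3 + 2*Z/3) = 44/3 + 2*Z/3)
26236/(-82*(-105) + 44) + 17958/w(178) = 26236/(-82*(-105) + 44) + 17958/(44/3 + (⅔)*178) = 26236/(8610 + 44) + 17958/(44/3 + 356/3) = 26236/8654 + 17958/(400/3) = 26236*(1/8654) + 17958*(3/400) = 13118/4327 + 26937/200 = 119179999/865400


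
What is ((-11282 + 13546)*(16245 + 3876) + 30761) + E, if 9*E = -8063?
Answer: 410254282/9 ≈ 4.5584e+7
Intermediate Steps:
E = -8063/9 (E = (⅑)*(-8063) = -8063/9 ≈ -895.89)
((-11282 + 13546)*(16245 + 3876) + 30761) + E = ((-11282 + 13546)*(16245 + 3876) + 30761) - 8063/9 = (2264*20121 + 30761) - 8063/9 = (45553944 + 30761) - 8063/9 = 45584705 - 8063/9 = 410254282/9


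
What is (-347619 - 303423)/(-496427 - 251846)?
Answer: 651042/748273 ≈ 0.87006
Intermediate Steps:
(-347619 - 303423)/(-496427 - 251846) = -651042/(-748273) = -651042*(-1/748273) = 651042/748273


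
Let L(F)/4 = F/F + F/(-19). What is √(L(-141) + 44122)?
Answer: √15940202/19 ≈ 210.13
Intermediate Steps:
L(F) = 4 - 4*F/19 (L(F) = 4*(F/F + F/(-19)) = 4*(1 + F*(-1/19)) = 4*(1 - F/19) = 4 - 4*F/19)
√(L(-141) + 44122) = √((4 - 4/19*(-141)) + 44122) = √((4 + 564/19) + 44122) = √(640/19 + 44122) = √(838958/19) = √15940202/19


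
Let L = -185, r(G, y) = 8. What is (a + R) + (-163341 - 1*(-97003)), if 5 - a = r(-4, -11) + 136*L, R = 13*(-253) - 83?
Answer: -44553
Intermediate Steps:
R = -3372 (R = -3289 - 83 = -3372)
a = 25157 (a = 5 - (8 + 136*(-185)) = 5 - (8 - 25160) = 5 - 1*(-25152) = 5 + 25152 = 25157)
(a + R) + (-163341 - 1*(-97003)) = (25157 - 3372) + (-163341 - 1*(-97003)) = 21785 + (-163341 + 97003) = 21785 - 66338 = -44553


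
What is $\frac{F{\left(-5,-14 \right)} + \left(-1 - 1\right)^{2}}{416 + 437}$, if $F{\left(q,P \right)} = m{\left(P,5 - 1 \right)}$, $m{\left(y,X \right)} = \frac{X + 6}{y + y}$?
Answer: $\frac{51}{11942} \approx 0.0042706$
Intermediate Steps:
$m{\left(y,X \right)} = \frac{6 + X}{2 y}$
$F{\left(q,P \right)} = \frac{5}{P}$ ($F{\left(q,P \right)} = \frac{6 + \left(5 - 1\right)}{2 P} = \frac{6 + 4}{2 P} = \frac{1}{2} \frac{1}{P} 10 = \frac{5}{P}$)
$\frac{F{\left(-5,-14 \right)} + \left(-1 - 1\right)^{2}}{416 + 437} = \frac{\frac{5}{-14} + \left(-1 - 1\right)^{2}}{416 + 437} = \frac{5 \left(- \frac{1}{14}\right) + \left(-2\right)^{2}}{853} = \left(- \frac{5}{14} + 4\right) \frac{1}{853} = \frac{51}{14} \cdot \frac{1}{853} = \frac{51}{11942}$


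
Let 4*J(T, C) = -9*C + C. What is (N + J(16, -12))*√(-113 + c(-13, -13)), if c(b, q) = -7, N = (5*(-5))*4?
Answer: -152*I*√30 ≈ -832.54*I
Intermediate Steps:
N = -100 (N = -25*4 = -100)
J(T, C) = -2*C (J(T, C) = (-9*C + C)/4 = (-8*C)/4 = -2*C)
(N + J(16, -12))*√(-113 + c(-13, -13)) = (-100 - 2*(-12))*√(-113 - 7) = (-100 + 24)*√(-120) = -152*I*√30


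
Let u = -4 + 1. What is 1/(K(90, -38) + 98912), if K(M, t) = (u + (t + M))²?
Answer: 1/101313 ≈ 9.8704e-6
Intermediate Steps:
u = -3
K(M, t) = (-3 + M + t)² (K(M, t) = (-3 + (t + M))² = (-3 + (M + t))² = (-3 + M + t)²)
1/(K(90, -38) + 98912) = 1/((-3 + 90 - 38)² + 98912) = 1/(49² + 98912) = 1/(2401 + 98912) = 1/101313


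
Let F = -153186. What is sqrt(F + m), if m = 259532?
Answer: sqrt(106346) ≈ 326.11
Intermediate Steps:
sqrt(F + m) = sqrt(-153186 + 259532) = sqrt(106346)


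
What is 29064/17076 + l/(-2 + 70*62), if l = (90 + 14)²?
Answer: 12948902/3086487 ≈ 4.1954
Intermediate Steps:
l = 10816 (l = 104² = 10816)
29064/17076 + l/(-2 + 70*62) = 29064/17076 + 10816/(-2 + 70*62) = 29064*(1/17076) + 10816/(-2 + 4340) = 2422/1423 + 10816/4338 = 2422/1423 + 10816*(1/4338) = 2422/1423 + 5408/2169 = 12948902/3086487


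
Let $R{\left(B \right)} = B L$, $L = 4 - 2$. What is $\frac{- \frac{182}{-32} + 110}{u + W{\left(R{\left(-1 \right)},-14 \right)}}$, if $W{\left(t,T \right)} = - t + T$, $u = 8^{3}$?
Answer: $\frac{1851}{8000} \approx 0.23137$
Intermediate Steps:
$L = 2$ ($L = 4 - 2 = 2$)
$R{\left(B \right)} = 2 B$ ($R{\left(B \right)} = B 2 = 2 B$)
$u = 512$
$W{\left(t,T \right)} = T - t$
$\frac{- \frac{182}{-32} + 110}{u + W{\left(R{\left(-1 \right)},-14 \right)}} = \frac{- \frac{182}{-32} + 110}{512 - \left(14 + 2 \left(-1\right)\right)} = \frac{\left(-182\right) \left(- \frac{1}{32}\right) + 110}{512 - 12} = \frac{\frac{91}{16} + 110}{512 + \left(-14 + 2\right)} = \frac{1851}{16 \left(512 - 12\right)} = \frac{1851}{16 \cdot 500} = \frac{1851}{16} \cdot \frac{1}{500} = \frac{1851}{8000}$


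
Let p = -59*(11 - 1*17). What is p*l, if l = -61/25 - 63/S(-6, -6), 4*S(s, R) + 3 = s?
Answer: 226206/25 ≈ 9048.2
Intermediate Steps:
S(s, R) = -¾ + s/4
l = 639/25 (l = -61/25 - 63/(-¾ + (¼)*(-6)) = -61*1/25 - 63/(-¾ - 3/2) = -61/25 - 63/(-9/4) = -61/25 - 63*(-4/9) = -61/25 + 28 = 639/25 ≈ 25.560)
p = 354 (p = -59*(11 - 17) = -59*(-6) = 354)
p*l = 354*(639/25) = 226206/25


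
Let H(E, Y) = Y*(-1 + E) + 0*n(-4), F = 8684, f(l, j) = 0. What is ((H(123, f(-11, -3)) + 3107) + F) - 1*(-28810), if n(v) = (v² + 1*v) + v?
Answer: 40601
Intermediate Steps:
n(v) = v² + 2*v (n(v) = (v² + v) + v = (v + v²) + v = v² + 2*v)
H(E, Y) = Y*(-1 + E) (H(E, Y) = Y*(-1 + E) + 0*(-4*(2 - 4)) = Y*(-1 + E) + 0*(-4*(-2)) = Y*(-1 + E) + 0*8 = Y*(-1 + E) + 0 = Y*(-1 + E))
((H(123, f(-11, -3)) + 3107) + F) - 1*(-28810) = ((0*(-1 + 123) + 3107) + 8684) - 1*(-28810) = ((0*122 + 3107) + 8684) + 28810 = ((0 + 3107) + 8684) + 28810 = (3107 + 8684) + 28810 = 11791 + 28810 = 40601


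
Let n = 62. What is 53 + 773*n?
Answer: 47979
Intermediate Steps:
53 + 773*n = 53 + 773*62 = 53 + 47926 = 47979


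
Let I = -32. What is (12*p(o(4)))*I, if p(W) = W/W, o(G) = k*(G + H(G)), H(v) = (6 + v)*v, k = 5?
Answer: -384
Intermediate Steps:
H(v) = v*(6 + v)
o(G) = 5*G + 5*G*(6 + G) (o(G) = 5*(G + G*(6 + G)) = 5*G + 5*G*(6 + G))
p(W) = 1
(12*p(o(4)))*I = (12*1)*(-32) = 12*(-32) = -384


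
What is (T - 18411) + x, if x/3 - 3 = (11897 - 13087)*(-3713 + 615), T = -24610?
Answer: 11016848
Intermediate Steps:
x = 11059869 (x = 9 + 3*((11897 - 13087)*(-3713 + 615)) = 9 + 3*(-1190*(-3098)) = 9 + 3*3686620 = 9 + 11059860 = 11059869)
(T - 18411) + x = (-24610 - 18411) + 11059869 = -43021 + 11059869 = 11016848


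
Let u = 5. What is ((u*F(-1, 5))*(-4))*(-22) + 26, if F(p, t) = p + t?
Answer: 1786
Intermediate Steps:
((u*F(-1, 5))*(-4))*(-22) + 26 = ((5*(-1 + 5))*(-4))*(-22) + 26 = ((5*4)*(-4))*(-22) + 26 = (20*(-4))*(-22) + 26 = -80*(-22) + 26 = 1760 + 26 = 1786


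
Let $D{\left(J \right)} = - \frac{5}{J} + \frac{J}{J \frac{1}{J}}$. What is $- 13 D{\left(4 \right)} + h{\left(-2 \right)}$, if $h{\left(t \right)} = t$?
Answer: $- \frac{151}{4} \approx -37.75$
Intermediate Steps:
$D{\left(J \right)} = J - \frac{5}{J}$ ($D{\left(J \right)} = - \frac{5}{J} + \frac{J}{1} = - \frac{5}{J} + J 1 = - \frac{5}{J} + J = J - \frac{5}{J}$)
$- 13 D{\left(4 \right)} + h{\left(-2 \right)} = - 13 \left(4 - \frac{5}{4}\right) - 2 = \left(-13\right) \frac{11}{4} - 2 = - \frac{143}{4} - 2 = - \frac{151}{4}$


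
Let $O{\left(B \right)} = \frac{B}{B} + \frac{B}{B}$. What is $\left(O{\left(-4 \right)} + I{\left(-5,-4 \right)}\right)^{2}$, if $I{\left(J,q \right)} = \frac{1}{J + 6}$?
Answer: $9$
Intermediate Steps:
$O{\left(B \right)} = 2$ ($O{\left(B \right)} = 1 + 1 = 2$)
$I{\left(J,q \right)} = \frac{1}{6 + J}$
$\left(O{\left(-4 \right)} + I{\left(-5,-4 \right)}\right)^{2} = \left(2 + \frac{1}{6 - 5}\right)^{2} = \left(2 + 1^{-1}\right)^{2} = \left(2 + 1\right)^{2} = 3^{2} = 9$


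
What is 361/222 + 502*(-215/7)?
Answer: -23957933/1554 ≈ -15417.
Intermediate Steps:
361/222 + 502*(-215/7) = 361/222 - 107930/7 = -23957933/1554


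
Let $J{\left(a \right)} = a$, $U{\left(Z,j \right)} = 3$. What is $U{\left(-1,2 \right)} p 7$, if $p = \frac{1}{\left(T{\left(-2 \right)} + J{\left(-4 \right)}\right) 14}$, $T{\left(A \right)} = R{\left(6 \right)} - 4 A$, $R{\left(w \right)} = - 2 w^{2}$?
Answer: $- \frac{3}{136} \approx -0.022059$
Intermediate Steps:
$T{\left(A \right)} = -72 - 4 A$ ($T{\left(A \right)} = - 2 \cdot 6^{2} - 4 A = \left(-2\right) 36 - 4 A = -72 - 4 A$)
$p = - \frac{1}{952}$ ($p = \frac{1}{\left(\left(-72 - -8\right) - 4\right) 14} = \frac{1}{\left(-72 + 8\right) - 4} \cdot \frac{1}{14} = \frac{1}{-64 - 4} \cdot \frac{1}{14} = \frac{1}{-68} \cdot \frac{1}{14} = \left(- \frac{1}{68}\right) \frac{1}{14} = - \frac{1}{952} \approx -0.0010504$)
$U{\left(-1,2 \right)} p 7 = 3 \left(- \frac{1}{952}\right) 7 = \left(- \frac{3}{952}\right) 7 = - \frac{3}{136}$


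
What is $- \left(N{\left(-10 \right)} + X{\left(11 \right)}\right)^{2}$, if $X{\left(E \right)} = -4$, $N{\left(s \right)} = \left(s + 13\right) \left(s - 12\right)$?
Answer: $-4900$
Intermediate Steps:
$N{\left(s \right)} = \left(-12 + s\right) \left(13 + s\right)$ ($N{\left(s \right)} = \left(13 + s\right) \left(-12 + s\right) = \left(-12 + s\right) \left(13 + s\right)$)
$- \left(N{\left(-10 \right)} + X{\left(11 \right)}\right)^{2} = - \left(\left(-156 - 10 + \left(-10\right)^{2}\right) - 4\right)^{2} = - \left(\left(-156 - 10 + 100\right) - 4\right)^{2} = - \left(-66 - 4\right)^{2} = - \left(-70\right)^{2} = \left(-1\right) 4900 = -4900$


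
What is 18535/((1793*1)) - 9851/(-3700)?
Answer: 7840213/603100 ≈ 13.000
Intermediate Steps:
18535/((1793*1)) - 9851/(-3700) = 18535/1793 - 9851*(-1/3700) = 18535*(1/1793) + 9851/3700 = 1685/163 + 9851/3700 = 7840213/603100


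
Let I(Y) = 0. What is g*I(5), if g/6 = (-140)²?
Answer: 0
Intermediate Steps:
g = 117600 (g = 6*(-140)² = 6*19600 = 117600)
g*I(5) = 117600*0 = 0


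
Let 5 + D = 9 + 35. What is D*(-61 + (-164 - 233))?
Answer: -17862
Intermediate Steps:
D = 39 (D = -5 + (9 + 35) = -5 + 44 = 39)
D*(-61 + (-164 - 233)) = 39*(-61 + (-164 - 233)) = 39*(-61 - 397) = 39*(-458) = -17862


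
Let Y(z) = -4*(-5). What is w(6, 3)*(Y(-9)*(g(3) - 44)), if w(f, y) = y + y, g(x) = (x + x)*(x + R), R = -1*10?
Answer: -10320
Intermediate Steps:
R = -10
Y(z) = 20
g(x) = 2*x*(-10 + x) (g(x) = (x + x)*(x - 10) = (2*x)*(-10 + x) = 2*x*(-10 + x))
w(f, y) = 2*y
w(6, 3)*(Y(-9)*(g(3) - 44)) = (2*3)*(20*(2*3*(-10 + 3) - 44)) = 6*(20*(2*3*(-7) - 44)) = 6*(20*(-42 - 44)) = 6*(20*(-86)) = 6*(-1720) = -10320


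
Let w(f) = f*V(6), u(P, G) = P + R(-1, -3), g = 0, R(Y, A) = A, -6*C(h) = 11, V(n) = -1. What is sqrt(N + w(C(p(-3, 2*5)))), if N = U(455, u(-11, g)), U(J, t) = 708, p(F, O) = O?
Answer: sqrt(25554)/6 ≈ 26.643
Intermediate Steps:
C(h) = -11/6 (C(h) = -1/6*11 = -11/6)
u(P, G) = -3 + P (u(P, G) = P - 3 = -3 + P)
w(f) = -f (w(f) = f*(-1) = -f)
N = 708
sqrt(N + w(C(p(-3, 2*5)))) = sqrt(708 - 1*(-11/6)) = sqrt(708 + 11/6) = sqrt(4259/6) = sqrt(25554)/6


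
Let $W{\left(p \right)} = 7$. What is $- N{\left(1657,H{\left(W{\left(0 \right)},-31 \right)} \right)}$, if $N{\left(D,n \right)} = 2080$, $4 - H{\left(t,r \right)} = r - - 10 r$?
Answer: $-2080$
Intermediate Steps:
$H{\left(t,r \right)} = 4 - 11 r$ ($H{\left(t,r \right)} = 4 - \left(r - - 10 r\right) = 4 - \left(r + 10 r\right) = 4 - 11 r$)
$- N{\left(1657,H{\left(W{\left(0 \right)},-31 \right)} \right)} = \left(-1\right) 2080 = -2080$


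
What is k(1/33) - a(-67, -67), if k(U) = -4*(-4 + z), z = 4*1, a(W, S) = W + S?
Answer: 134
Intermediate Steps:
a(W, S) = S + W
z = 4
k(U) = 0 (k(U) = -4*(-4 + 4) = -4*0 = 0)
k(1/33) - a(-67, -67) = 0 - (-67 - 67) = 0 - 1*(-134) = 0 + 134 = 134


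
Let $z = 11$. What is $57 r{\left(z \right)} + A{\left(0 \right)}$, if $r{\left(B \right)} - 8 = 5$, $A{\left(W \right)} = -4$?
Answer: $737$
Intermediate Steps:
$r{\left(B \right)} = 13$ ($r{\left(B \right)} = 8 + 5 = 13$)
$57 r{\left(z \right)} + A{\left(0 \right)} = 57 \cdot 13 - 4 = 741 - 4 = 737$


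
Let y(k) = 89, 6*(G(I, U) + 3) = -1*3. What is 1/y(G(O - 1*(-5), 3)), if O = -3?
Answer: 1/89 ≈ 0.011236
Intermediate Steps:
G(I, U) = -7/2 (G(I, U) = -3 + (-1*3)/6 = -3 + (⅙)*(-3) = -3 - ½ = -7/2)
1/y(G(O - 1*(-5), 3)) = 1/89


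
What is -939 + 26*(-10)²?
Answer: 1661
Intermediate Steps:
-939 + 26*(-10)² = -939 + 26*100 = -939 + 2600 = 1661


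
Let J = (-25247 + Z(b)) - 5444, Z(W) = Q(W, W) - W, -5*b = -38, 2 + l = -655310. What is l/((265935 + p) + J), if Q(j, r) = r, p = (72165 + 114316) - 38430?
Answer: -655312/383295 ≈ -1.7097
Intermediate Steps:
l = -655312 (l = -2 - 655310 = -655312)
b = 38/5 (b = -1/5*(-38) = 38/5 ≈ 7.6000)
p = 148051 (p = 186481 - 38430 = 148051)
Z(W) = 0 (Z(W) = W - W = 0)
J = -30691 (J = (-25247 + 0) - 5444 = -25247 - 5444 = -30691)
l/((265935 + p) + J) = -655312/((265935 + 148051) - 30691) = -655312/(413986 - 30691) = -655312/383295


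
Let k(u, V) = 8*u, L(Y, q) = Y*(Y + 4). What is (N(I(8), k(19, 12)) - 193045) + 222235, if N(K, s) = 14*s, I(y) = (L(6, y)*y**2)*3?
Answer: 31318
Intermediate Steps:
L(Y, q) = Y*(4 + Y)
I(y) = 180*y**2 (I(y) = ((6*(4 + 6))*y**2)*3 = ((6*10)*y**2)*3 = (60*y**2)*3 = 180*y**2)
(N(I(8), k(19, 12)) - 193045) + 222235 = (14*(8*19) - 193045) + 222235 = (14*152 - 193045) + 222235 = (2128 - 193045) + 222235 = -190917 + 222235 = 31318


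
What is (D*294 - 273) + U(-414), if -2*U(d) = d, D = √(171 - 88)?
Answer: -66 + 294*√83 ≈ 2612.5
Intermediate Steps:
D = √83 ≈ 9.1104
U(d) = -d/2
(D*294 - 273) + U(-414) = (√83*294 - 273) - ½*(-414) = (294*√83 - 273) + 207 = (-273 + 294*√83) + 207 = -66 + 294*√83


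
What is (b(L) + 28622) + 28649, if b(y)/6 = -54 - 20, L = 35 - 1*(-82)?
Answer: 56827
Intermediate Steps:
L = 117 (L = 35 + 82 = 117)
b(y) = -444 (b(y) = 6*(-54 - 20) = 6*(-74) = -444)
(b(L) + 28622) + 28649 = (-444 + 28622) + 28649 = 28178 + 28649 = 56827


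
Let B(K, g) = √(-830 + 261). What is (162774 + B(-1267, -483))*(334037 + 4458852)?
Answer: 780157714086 + 4792889*I*√569 ≈ 7.8016e+11 + 1.1433e+8*I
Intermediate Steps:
B(K, g) = I*√569 (B(K, g) = √(-569) = I*√569)
(162774 + B(-1267, -483))*(334037 + 4458852) = (162774 + I*√569)*(334037 + 4458852) = (162774 + I*√569)*4792889 = 780157714086 + 4792889*I*√569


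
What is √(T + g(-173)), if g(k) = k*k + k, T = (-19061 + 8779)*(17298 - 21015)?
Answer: 95*√4238 ≈ 6184.5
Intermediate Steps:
T = 38218194 (T = -10282*(-3717) = 38218194)
g(k) = k + k² (g(k) = k² + k = k + k²)
√(T + g(-173)) = √(38218194 - 173*(1 - 173)) = √(38218194 - 173*(-172)) = √(38218194 + 29756) = √38247950 = 95*√4238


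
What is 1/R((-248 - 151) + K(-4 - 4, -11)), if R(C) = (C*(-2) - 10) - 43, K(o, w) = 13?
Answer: 1/719 ≈ 0.0013908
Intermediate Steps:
R(C) = -53 - 2*C (R(C) = (-2*C - 10) - 43 = (-10 - 2*C) - 43 = -53 - 2*C)
1/R((-248 - 151) + K(-4 - 4, -11)) = 1/(-53 - 2*((-248 - 151) + 13)) = 1/(-53 - 2*(-399 + 13)) = 1/(-53 - 2*(-386)) = 1/(-53 + 772) = 1/719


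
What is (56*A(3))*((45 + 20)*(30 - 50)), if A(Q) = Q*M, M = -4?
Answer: 873600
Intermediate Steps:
A(Q) = -4*Q (A(Q) = Q*(-4) = -4*Q)
(56*A(3))*((45 + 20)*(30 - 50)) = (56*(-4*3))*((45 + 20)*(30 - 50)) = (56*(-12))*(65*(-20)) = -672*(-1300) = 873600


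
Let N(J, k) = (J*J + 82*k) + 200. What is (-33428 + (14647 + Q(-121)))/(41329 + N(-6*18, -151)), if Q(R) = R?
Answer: -18902/40811 ≈ -0.46316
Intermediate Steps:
N(J, k) = 200 + J² + 82*k (N(J, k) = (J² + 82*k) + 200 = 200 + J² + 82*k)
(-33428 + (14647 + Q(-121)))/(41329 + N(-6*18, -151)) = (-33428 + (14647 - 121))/(41329 + (200 + (-6*18)² + 82*(-151))) = (-33428 + 14526)/(41329 + (200 + (-108)² - 12382)) = -18902/(41329 + (200 + 11664 - 12382)) = -18902/(41329 - 518) = -18902/40811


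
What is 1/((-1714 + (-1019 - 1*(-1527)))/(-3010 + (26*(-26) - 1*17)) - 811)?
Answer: -3703/3001927 ≈ -0.0012335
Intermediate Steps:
1/((-1714 + (-1019 - 1*(-1527)))/(-3010 + (26*(-26) - 1*17)) - 811) = 1/((-1714 + (-1019 + 1527))/(-3010 + (-676 - 17)) - 811) = 1/((-1714 + 508)/(-3010 - 693) - 811) = 1/(-1206/(-3703) - 811) = 1/(-1206*(-1/3703) - 811) = 1/(1206/3703 - 811) = 1/(-3001927/3703) = -3703/3001927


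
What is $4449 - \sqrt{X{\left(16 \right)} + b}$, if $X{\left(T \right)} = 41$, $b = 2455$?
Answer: $4449 - 8 \sqrt{39} \approx 4399.0$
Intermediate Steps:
$4449 - \sqrt{X{\left(16 \right)} + b} = 4449 - \sqrt{41 + 2455} = 4449 - \sqrt{2496} = 4449 - 8 \sqrt{39}$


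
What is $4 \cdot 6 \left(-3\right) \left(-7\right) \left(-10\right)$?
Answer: $-5040$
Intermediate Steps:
$4 \cdot 6 \left(-3\right) \left(-7\right) \left(-10\right) = 24 \cdot 21 \left(-10\right) = 24 \left(-210\right) = -5040$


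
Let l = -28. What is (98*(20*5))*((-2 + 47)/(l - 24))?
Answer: -110250/13 ≈ -8480.8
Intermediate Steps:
(98*(20*5))*((-2 + 47)/(l - 24)) = (98*(20*5))*((-2 + 47)/(-28 - 24)) = (98*100)*(45/(-52)) = 9800*(45*(-1/52)) = 9800*(-45/52) = -110250/13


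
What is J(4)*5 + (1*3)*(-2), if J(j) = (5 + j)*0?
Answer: -6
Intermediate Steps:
J(j) = 0
J(4)*5 + (1*3)*(-2) = 0*5 + (1*3)*(-2) = 0 + 3*(-2) = 0 - 6 = -6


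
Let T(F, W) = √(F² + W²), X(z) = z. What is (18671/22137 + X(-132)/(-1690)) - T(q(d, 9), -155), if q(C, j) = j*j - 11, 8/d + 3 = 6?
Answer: 17238037/18705765 - 5*√1157 ≈ -169.15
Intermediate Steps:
d = 8/3 (d = 8/(-3 + 6) = 8/3 ≈ 2.6667)
q(C, j) = -11 + j² (q(C, j) = j² - 11 = -11 + j²)
(18671/22137 + X(-132)/(-1690)) - T(q(d, 9), -155) = (18671/22137 - 132/(-1690)) - √((-11 + 9²)² + (-155)²) = (18671*(1/22137) - 132*(-1/1690)) - √((-11 + 81)² + 24025) = (18671/22137 + 66/845) - √(70² + 24025) = 17238037/18705765 - √(4900 + 24025) = 17238037/18705765 - √28925 = 17238037/18705765 - 5*√1157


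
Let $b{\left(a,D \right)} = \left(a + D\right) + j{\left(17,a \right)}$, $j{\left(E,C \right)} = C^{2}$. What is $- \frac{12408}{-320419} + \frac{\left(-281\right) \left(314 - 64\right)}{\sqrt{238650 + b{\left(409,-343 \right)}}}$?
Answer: $\frac{1128}{29129} - \frac{70250 \sqrt{405997}}{405997} \approx -110.21$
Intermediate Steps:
$b{\left(a,D \right)} = D + a + a^{2}$ ($b{\left(a,D \right)} = \left(a + D\right) + a^{2} = \left(D + a\right) + a^{2} = D + a + a^{2}$)
$- \frac{12408}{-320419} + \frac{\left(-281\right) \left(314 - 64\right)}{\sqrt{238650 + b{\left(409,-343 \right)}}} = - \frac{12408}{-320419} + \frac{\left(-281\right) \left(314 - 64\right)}{\sqrt{238650 + \left(-343 + 409 + 409^{2}\right)}} = \left(-12408\right) \left(- \frac{1}{320419}\right) + \frac{\left(-281\right) 250}{\sqrt{238650 + \left(-343 + 409 + 167281\right)}} = \frac{1128}{29129} - \frac{70250}{\sqrt{238650 + 167347}} = \frac{1128}{29129} - \frac{70250}{\sqrt{405997}} = \frac{1128}{29129} - 70250 \frac{\sqrt{405997}}{405997} = \frac{1128}{29129} - \frac{70250 \sqrt{405997}}{405997}$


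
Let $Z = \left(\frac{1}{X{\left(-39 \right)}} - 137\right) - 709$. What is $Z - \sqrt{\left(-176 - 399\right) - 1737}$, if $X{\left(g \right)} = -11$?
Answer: $- \frac{9307}{11} - 34 i \sqrt{2} \approx -846.09 - 48.083 i$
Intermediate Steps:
$Z = - \frac{9307}{11}$ ($Z = \left(\frac{1}{-11} - 137\right) - 709 = \left(- \frac{1}{11} - 137\right) - 709 = - \frac{1508}{11} - 709 = - \frac{9307}{11} \approx -846.09$)
$Z - \sqrt{\left(-176 - 399\right) - 1737} = - \frac{9307}{11} - \sqrt{\left(-176 - 399\right) - 1737} = - \frac{9307}{11} - \sqrt{-575 - 1737} = - \frac{9307}{11} - \sqrt{-2312} = - \frac{9307}{11} - 34 i \sqrt{2}$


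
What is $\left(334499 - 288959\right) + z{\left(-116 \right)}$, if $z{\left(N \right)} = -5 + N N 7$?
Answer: $139727$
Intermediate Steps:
$z{\left(N \right)} = -5 + 7 N^{2}$ ($z{\left(N \right)} = -5 + N^{2} \cdot 7 = -5 + 7 N^{2}$)
$\left(334499 - 288959\right) + z{\left(-116 \right)} = \left(334499 - 288959\right) - \left(5 - 7 \left(-116\right)^{2}\right) = 45540 + \left(-5 + 7 \cdot 13456\right) = 45540 + \left(-5 + 94192\right) = 45540 + 94187 = 139727$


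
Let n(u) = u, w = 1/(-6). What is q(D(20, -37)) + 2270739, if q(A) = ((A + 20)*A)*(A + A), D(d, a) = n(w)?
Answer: 245239931/108 ≈ 2.2707e+6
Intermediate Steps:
w = -1/6 ≈ -0.16667
D(d, a) = -1/6
q(A) = 2*A**2*(20 + A) (q(A) = ((20 + A)*A)*(2*A) = (A*(20 + A))*(2*A) = 2*A**2*(20 + A))
q(D(20, -37)) + 2270739 = 2*(-1/6)**2*(20 - 1/6) + 2270739 = 2*(1/36)*(119/6) + 2270739 = 119/108 + 2270739 = 245239931/108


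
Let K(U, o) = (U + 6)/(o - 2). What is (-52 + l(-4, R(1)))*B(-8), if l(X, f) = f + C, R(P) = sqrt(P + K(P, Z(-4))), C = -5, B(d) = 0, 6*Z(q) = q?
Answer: 0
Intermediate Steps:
Z(q) = q/6
K(U, o) = (6 + U)/(-2 + o)
R(P) = sqrt(-9/4 + 5*P/8) (R(P) = sqrt(P + (6 + P)/(-2 + (1/6)*(-4))) = sqrt(P + (6 + P)/(-2 - 2/3)) = sqrt(P + (6 + P)/(-8/3)) = sqrt(P - 3*(6 + P)/8) = sqrt(P + (-9/4 - 3*P/8)) = sqrt(-9/4 + 5*P/8))
l(X, f) = -5 + f (l(X, f) = f - 5 = -5 + f)
(-52 + l(-4, R(1)))*B(-8) = (-52 + (-5 + sqrt(-36 + 10*1)/4))*0 = (-52 + (-5 + sqrt(-36 + 10)/4))*0 = (-52 + (-5 + sqrt(-26)/4))*0 = (-52 + (-5 + (I*sqrt(26))/4))*0 = (-52 + (-5 + I*sqrt(26)/4))*0 = (-57 + I*sqrt(26)/4)*0 = 0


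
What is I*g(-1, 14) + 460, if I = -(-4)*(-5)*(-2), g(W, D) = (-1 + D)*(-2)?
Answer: -580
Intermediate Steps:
g(W, D) = 2 - 2*D
I = 40 (I = -4*5*(-2) = -20*(-2) = 40)
I*g(-1, 14) + 460 = 40*(2 - 2*14) + 460 = 40*(2 - 28) + 460 = 40*(-26) + 460 = -1040 + 460 = -580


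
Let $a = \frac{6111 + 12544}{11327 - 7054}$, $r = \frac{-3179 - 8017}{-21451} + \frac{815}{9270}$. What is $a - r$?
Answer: $\frac{638275320989}{169937868042} \approx 3.7559$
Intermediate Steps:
$r = \frac{24253897}{39770154}$ ($r = \left(-3179 - 8017\right) \left(- \frac{1}{21451}\right) + 815 \cdot \frac{1}{9270} = \left(-11196\right) \left(- \frac{1}{21451}\right) + \frac{163}{1854} = \frac{11196}{21451} + \frac{163}{1854} = \frac{24253897}{39770154} \approx 0.60985$)
$a = \frac{18655}{4273} \approx 4.3658$
$a - r = \frac{18655}{4273} - \frac{24253897}{39770154} = \frac{638275320989}{169937868042}$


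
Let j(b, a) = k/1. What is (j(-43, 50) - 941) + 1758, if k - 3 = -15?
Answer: 805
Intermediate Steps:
k = -12 (k = 3 - 15 = -12)
j(b, a) = -12 (j(b, a) = -12/1 = -12*1 = -12)
(j(-43, 50) - 941) + 1758 = (-12 - 941) + 1758 = -953 + 1758 = 805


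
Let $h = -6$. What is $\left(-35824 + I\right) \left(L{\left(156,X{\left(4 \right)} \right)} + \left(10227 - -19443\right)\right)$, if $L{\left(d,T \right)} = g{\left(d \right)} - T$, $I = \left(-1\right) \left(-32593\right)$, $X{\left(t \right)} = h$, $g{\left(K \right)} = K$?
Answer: $-96387192$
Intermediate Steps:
$X{\left(t \right)} = -6$
$I = 32593$
$L{\left(d,T \right)} = d - T$
$\left(-35824 + I\right) \left(L{\left(156,X{\left(4 \right)} \right)} + \left(10227 - -19443\right)\right) = \left(-35824 + 32593\right) \left(\left(156 - -6\right) + \left(10227 - -19443\right)\right) = - 3231 \left(\left(156 + 6\right) + \left(10227 + 19443\right)\right) = - 3231 \left(162 + 29670\right) = \left(-3231\right) 29832 = -96387192$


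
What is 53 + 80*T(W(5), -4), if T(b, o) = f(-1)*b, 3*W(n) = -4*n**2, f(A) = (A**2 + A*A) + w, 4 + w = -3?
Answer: 40159/3 ≈ 13386.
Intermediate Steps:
w = -7 (w = -4 - 3 = -7)
f(A) = -7 + 2*A**2 (f(A) = (A**2 + A*A) - 7 = (A**2 + A**2) - 7 = 2*A**2 - 7 = -7 + 2*A**2)
W(n) = -4*n**2/3 (W(n) = (-4*n**2)/3 = -4*n**2/3)
T(b, o) = -5*b (T(b, o) = (-7 + 2*(-1)**2)*b = (-7 + 2*1)*b = (-7 + 2)*b = -5*b)
53 + 80*T(W(5), -4) = 53 + 80*(-(-20)*5**2/3) = 53 + 80*(-(-20)*25/3) = 53 + 80*(-5*(-100/3)) = 53 + 80*(500/3) = 53 + 40000/3 = 40159/3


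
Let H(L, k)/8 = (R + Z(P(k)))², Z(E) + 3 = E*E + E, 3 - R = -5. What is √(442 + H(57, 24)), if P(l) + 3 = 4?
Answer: √834 ≈ 28.879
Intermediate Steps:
R = 8 (R = 3 - 1*(-5) = 3 + 5 = 8)
P(l) = 1 (P(l) = -3 + 4 = 1)
Z(E) = -3 + E + E² (Z(E) = -3 + (E*E + E) = -3 + (E² + E) = -3 + (E + E²) = -3 + E + E²)
H(L, k) = 392 (H(L, k) = 8*(8 + (-3 + 1 + 1²))² = 8*(8 + (-3 + 1 + 1))² = 8*(8 - 1)² = 8*7² = 8*49 = 392)
√(442 + H(57, 24)) = √(442 + 392) = √834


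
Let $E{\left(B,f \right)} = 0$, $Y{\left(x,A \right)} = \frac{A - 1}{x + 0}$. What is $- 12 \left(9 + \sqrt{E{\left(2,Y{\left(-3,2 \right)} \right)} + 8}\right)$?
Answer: $-108 - 24 \sqrt{2} \approx -141.94$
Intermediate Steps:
$Y{\left(x,A \right)} = \frac{-1 + A}{x}$
$- 12 \left(9 + \sqrt{E{\left(2,Y{\left(-3,2 \right)} \right)} + 8}\right) = - 12 \left(9 + \sqrt{0 + 8}\right) = - 12 \left(9 + \sqrt{8}\right) = - 12 \left(9 + 2 \sqrt{2}\right) = -108 - 24 \sqrt{2}$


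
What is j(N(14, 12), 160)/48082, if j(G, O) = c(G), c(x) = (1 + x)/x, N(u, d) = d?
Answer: 13/576984 ≈ 2.2531e-5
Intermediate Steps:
c(x) = (1 + x)/x
j(G, O) = (1 + G)/G
j(N(14, 12), 160)/48082 = ((1 + 12)/12)/48082 = ((1/12)*13)*(1/48082) = (13/12)*(1/48082) = 13/576984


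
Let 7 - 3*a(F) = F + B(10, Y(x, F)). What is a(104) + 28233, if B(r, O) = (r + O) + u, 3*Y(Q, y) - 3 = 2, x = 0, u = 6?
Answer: 253753/9 ≈ 28195.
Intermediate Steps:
Y(Q, y) = 5/3 (Y(Q, y) = 1 + (⅓)*2 = 1 + ⅔ = 5/3)
B(r, O) = 6 + O + r (B(r, O) = (r + O) + 6 = (O + r) + 6 = 6 + O + r)
a(F) = -32/9 - F/3 (a(F) = 7/3 - (F + (6 + 5/3 + 10))/3 = 7/3 - (F + 53/3)/3 = 7/3 - (53/3 + F)/3 = 7/3 + (-53/9 - F/3) = -32/9 - F/3)
a(104) + 28233 = (-32/9 - ⅓*104) + 28233 = (-32/9 - 104/3) + 28233 = -344/9 + 28233 = 253753/9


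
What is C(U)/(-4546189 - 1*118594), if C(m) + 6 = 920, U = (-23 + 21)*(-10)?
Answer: -914/4664783 ≈ -0.00019594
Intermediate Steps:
U = 20 (U = -2*(-10) = 20)
C(m) = 914 (C(m) = -6 + 920 = 914)
C(U)/(-4546189 - 1*118594) = 914/(-4546189 - 1*118594) = 914/(-4546189 - 118594) = 914/(-4664783) = 914*(-1/4664783) = -914/4664783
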